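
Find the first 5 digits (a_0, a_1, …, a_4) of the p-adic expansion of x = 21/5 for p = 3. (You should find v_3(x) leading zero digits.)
(a_0, …, a_4) = (0, 2, 1, 2, 1)

v_3(21/5) = 1, so a_0 = ... = a_0 = 0. Factor out: x = 3^1 · u with u = 7/5 a unit in ℤ_3. Expand u iteratively via a_{v+i} = u_i mod 3, u_{i+1} = (u_i − a_{v+i})/3:
  u_0 = 7/5;  a_1 = 2;  u_1 = (u_0 − 2)/3 = -1/5
  u_1 = -1/5;  a_2 = 1;  u_2 = (u_1 − 1)/3 = -2/5
  u_2 = -2/5;  a_3 = 2;  u_3 = (u_2 − 2)/3 = -4/5
  u_3 = -4/5;  a_4 = 1;  u_4 = (u_3 − 1)/3 = -3/5
Digits: (0, 2, 1, 2, 1).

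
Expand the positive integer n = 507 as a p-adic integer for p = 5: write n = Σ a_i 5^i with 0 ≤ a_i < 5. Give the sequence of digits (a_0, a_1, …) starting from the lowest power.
(a_0, a_1, …) = (2, 1, 0, 4)

Repeated division by 5 gives the digits low-to-high: 507 = 2 + 1·5^1 + 4·5^3. Digit sequence: (2, 1, 0, 4).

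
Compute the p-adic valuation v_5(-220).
v_5(-220) = 1

v_5(n) is the largest exponent k such that 5^k divides n. Factor out: -220 = -5^1 · 44. (Sign doesn't affect v_p.) So v_5(-220) = 1.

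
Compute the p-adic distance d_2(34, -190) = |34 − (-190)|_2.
d_2(34, -190) = 1/32

Step 1 — x − y = 34 − (-190) = 224. Step 2 — v_2(224) = 5 (factor: 224 = (2^5 · 7); the sign does not affect v_p). Step 3 — |x − y|_2 = 2^{-5} = 1/32.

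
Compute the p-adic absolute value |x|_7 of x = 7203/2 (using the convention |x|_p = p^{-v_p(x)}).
|7203/2|_7 = 1/2401

Step 1 — compute v_7(x) by factoring powers of 7 out of the numerator and denominator: v_7(7203/2) = 4. Step 2 — apply |x|_p = p^{-v_p(x)} = 7^{-4} = 1/2401.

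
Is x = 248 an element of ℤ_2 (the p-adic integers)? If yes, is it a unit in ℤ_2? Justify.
x ∈ ℤ_2 but not a unit; v_2(x) = 3 > 0

ℤ_2 = {x ∈ ℚ_2 : v_2(x) ≥ 0} and ℤ_2^× = {x ∈ ℤ_2 : v_2(x) = 0}. Here v_2(248) = v_2(num) − v_2(den) = 3; compare against these criteria.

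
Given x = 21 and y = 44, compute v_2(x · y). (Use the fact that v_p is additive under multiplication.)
v_2(924) = 2

v_p(x) = 0 (factor: 21 = 2^0 · 21); v_p(y) = 2 (factor: 44 = 2^2 · 11). Additivity: v_p(xy) = v_p(x) + v_p(y) = 0 + 2 = 2. (Direct check: xy = 924 = 2^2 · (231).)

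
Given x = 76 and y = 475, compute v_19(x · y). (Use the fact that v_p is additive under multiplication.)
v_19(36100) = 2

v_p(x) = 1 (factor: 76 = 19^1 · 4); v_p(y) = 1 (factor: 475 = 19^1 · 25). Additivity: v_p(xy) = v_p(x) + v_p(y) = 1 + 1 = 2. (Direct check: xy = 36100 = 19^2 · (100).)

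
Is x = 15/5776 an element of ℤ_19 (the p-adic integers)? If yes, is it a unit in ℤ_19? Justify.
x ∉ ℤ_19 (v_19(x) = -2 < 0)

ℤ_19 = {x ∈ ℚ_19 : v_19(x) ≥ 0} and ℤ_19^× = {x ∈ ℤ_19 : v_19(x) = 0}. Here v_19(15/5776) = v_19(num) − v_19(den) = -2; compare against these criteria.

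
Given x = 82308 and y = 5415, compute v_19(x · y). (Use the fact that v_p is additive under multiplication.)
v_19(445697820) = 5

v_p(x) = 3 (factor: 82308 = 19^3 · 12); v_p(y) = 2 (factor: 5415 = 19^2 · 15). Additivity: v_p(xy) = v_p(x) + v_p(y) = 3 + 2 = 5. (Direct check: xy = 445697820 = 19^5 · (180).)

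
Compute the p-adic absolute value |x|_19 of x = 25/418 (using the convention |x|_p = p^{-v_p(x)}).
|25/418|_19 = 19

Step 1 — compute v_19(x) by factoring powers of 19 out of the numerator and denominator: v_19(25/418) = -1. Step 2 — apply |x|_p = p^{-v_p(x)} = 19^{1} = 19.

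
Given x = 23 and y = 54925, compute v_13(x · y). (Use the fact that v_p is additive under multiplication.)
v_13(1263275) = 3

v_p(x) = 0 (factor: 23 = 13^0 · 23); v_p(y) = 3 (factor: 54925 = 13^3 · 25). Additivity: v_p(xy) = v_p(x) + v_p(y) = 0 + 3 = 3. (Direct check: xy = 1263275 = 13^3 · (575).)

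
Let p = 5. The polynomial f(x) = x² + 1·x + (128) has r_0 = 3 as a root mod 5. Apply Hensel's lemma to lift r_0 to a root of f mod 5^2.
r_1 = 8 (mod 25)

Hensel: r_{i+1} = r_i − f(r_i)·(f′(r_i))^{-1} mod 5^{i+2}, f′(x) = 2x + 1. Iterate:
  r_0 = 3 (mod 5)
  r_1 = 8 (mod 25)
Final: r = 8 satisfies f(r) ≡ 0 mod 5^2.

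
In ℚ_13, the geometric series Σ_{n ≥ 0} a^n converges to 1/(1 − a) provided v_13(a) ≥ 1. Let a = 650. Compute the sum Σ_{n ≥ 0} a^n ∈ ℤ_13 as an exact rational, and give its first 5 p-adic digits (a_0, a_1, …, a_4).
Σ a^n = 1/(1 − a) = -1/649;  first 5 digits = (1, 11, 7, 2, 0)

v_13(a) = 1 ≥ 1, so the series converges in ℤ_13 to 1/(1 − a) = 1/(1 − 650) = -1/649. Expand this rational in ℤ_13: compute digits iteratively via d_i = x_i mod 13, x_{i+1} = (x_i − d_i)/13. The first 5 digits are (1, 11, 7, 2, 0).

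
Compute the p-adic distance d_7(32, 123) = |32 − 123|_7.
d_7(32, 123) = 1/7

Step 1 — x − y = 32 − 123 = -91. Step 2 — v_7(-91) = 1 (factor: -91 = −(7^1 · 13); the sign does not affect v_p). Step 3 — |x − y|_7 = 7^{-1} = 1/7.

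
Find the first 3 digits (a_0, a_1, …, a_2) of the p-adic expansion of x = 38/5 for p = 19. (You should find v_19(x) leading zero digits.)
(a_0, …, a_2) = (0, 8, 11)

v_19(38/5) = 1, so a_0 = ... = a_0 = 0. Factor out: x = 19^1 · u with u = 2/5 a unit in ℤ_19. Expand u iteratively via a_{v+i} = u_i mod 19, u_{i+1} = (u_i − a_{v+i})/19:
  u_0 = 2/5;  a_1 = 8;  u_1 = (u_0 − 8)/19 = -2/5
  u_1 = -2/5;  a_2 = 11;  u_2 = (u_1 − 11)/19 = -3/5
Digits: (0, 8, 11).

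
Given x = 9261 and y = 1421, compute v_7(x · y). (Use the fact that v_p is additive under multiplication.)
v_7(13159881) = 5

v_p(x) = 3 (factor: 9261 = 7^3 · 27); v_p(y) = 2 (factor: 1421 = 7^2 · 29). Additivity: v_p(xy) = v_p(x) + v_p(y) = 3 + 2 = 5. (Direct check: xy = 13159881 = 7^5 · (783).)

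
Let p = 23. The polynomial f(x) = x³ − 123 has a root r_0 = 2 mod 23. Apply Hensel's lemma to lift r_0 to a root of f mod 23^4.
r_3 = 126663 (mod 279841)

Hensel: r_{i+1} = r_i − f(r_i)/f′(r_i) mod 23^{i+2}, where f′(x) = 3x². Iterate:
  r_0 = 2 (mod 23)
  r_1 = 232 (mod 529)
  r_2 = 4993 (mod 12167)
  r_3 = 126663 (mod 279841)
Final: r = 126663 with f(r) ≡ 0 mod 23^4.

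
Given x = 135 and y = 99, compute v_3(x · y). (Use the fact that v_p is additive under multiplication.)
v_3(13365) = 5

v_p(x) = 3 (factor: 135 = 3^3 · 5); v_p(y) = 2 (factor: 99 = 3^2 · 11). Additivity: v_p(xy) = v_p(x) + v_p(y) = 3 + 2 = 5. (Direct check: xy = 13365 = 3^5 · (55).)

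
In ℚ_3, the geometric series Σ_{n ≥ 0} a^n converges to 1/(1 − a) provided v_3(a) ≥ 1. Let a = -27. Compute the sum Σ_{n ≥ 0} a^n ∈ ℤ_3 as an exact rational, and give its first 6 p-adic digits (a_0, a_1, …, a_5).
Σ a^n = 1/(1 − a) = 1/28;  first 6 digits = (1, 0, 0, 2, 2, 2)

v_3(a) = 3 ≥ 1, so the series converges in ℤ_3 to 1/(1 − a) = 1/(1 − (-27)) = 1/28. Expand this rational in ℤ_3: compute digits iteratively via d_i = x_i mod 3, x_{i+1} = (x_i − d_i)/3. The first 6 digits are (1, 0, 0, 2, 2, 2).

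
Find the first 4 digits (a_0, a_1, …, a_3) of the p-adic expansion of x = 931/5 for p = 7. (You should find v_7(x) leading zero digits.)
(a_0, …, a_3) = (0, 0, 1, 6)

v_7(931/5) = 2, so a_0 = ... = a_1 = 0. Factor out: x = 7^2 · u with u = 19/5 a unit in ℤ_7. Expand u iteratively via a_{v+i} = u_i mod 7, u_{i+1} = (u_i − a_{v+i})/7:
  u_0 = 19/5;  a_2 = 1;  u_1 = (u_0 − 1)/7 = 2/5
  u_1 = 2/5;  a_3 = 6;  u_2 = (u_1 − 6)/7 = -4/5
Digits: (0, 0, 1, 6).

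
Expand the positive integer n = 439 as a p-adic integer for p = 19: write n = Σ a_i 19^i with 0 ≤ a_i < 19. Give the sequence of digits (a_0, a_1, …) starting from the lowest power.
(a_0, a_1, …) = (2, 4, 1)

Repeated division by 19 gives the digits low-to-high: 439 = 2 + 4·19^1 + 1·19^2. Digit sequence: (2, 4, 1).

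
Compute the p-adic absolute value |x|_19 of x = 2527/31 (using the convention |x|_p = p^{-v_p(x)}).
|2527/31|_19 = 1/361

Step 1 — compute v_19(x) by factoring powers of 19 out of the numerator and denominator: v_19(2527/31) = 2. Step 2 — apply |x|_p = p^{-v_p(x)} = 19^{-2} = 1/361.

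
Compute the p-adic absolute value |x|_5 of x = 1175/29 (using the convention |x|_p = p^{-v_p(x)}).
|1175/29|_5 = 1/25

Step 1 — compute v_5(x) by factoring powers of 5 out of the numerator and denominator: v_5(1175/29) = 2. Step 2 — apply |x|_p = p^{-v_p(x)} = 5^{-2} = 1/25.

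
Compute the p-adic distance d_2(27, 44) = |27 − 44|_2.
d_2(27, 44) = 1

Step 1 — x − y = 27 − 44 = -17. Step 2 — v_2(-17) = 0 (factor: -17 = −(2^0 · 17); the sign does not affect v_p). Step 3 — |x − y|_2 = 2^{0} = 1.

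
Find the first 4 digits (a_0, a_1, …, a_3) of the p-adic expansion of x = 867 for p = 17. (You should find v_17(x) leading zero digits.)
(a_0, …, a_3) = (0, 0, 3, 0)

v_17(867) = 2, so a_0 = ... = a_1 = 0. Factor out: x = 17^2 · u with u = 3 a unit in ℤ_17. Expand u iteratively via a_{v+i} = u_i mod 17, u_{i+1} = (u_i − a_{v+i})/17:
  u_0 = 3;  a_2 = 3;  u_1 = (u_0 − 3)/17 = 0
  u_1 = 0;  a_3 = 0;  u_2 = (u_1 − 0)/17 = 0
Digits: (0, 0, 3, 0).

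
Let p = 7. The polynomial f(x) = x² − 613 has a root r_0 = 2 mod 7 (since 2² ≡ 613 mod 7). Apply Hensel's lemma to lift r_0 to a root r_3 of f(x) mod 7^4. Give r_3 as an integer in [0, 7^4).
r_3 = 1857 (mod 2401)

Hensel's recurrence: r_{i+1} = r_i − f(r_i)·(f′(r_i))^{-1} mod 7^{i+2}, with f′(x) = 2x. Iterate:
  r_0 = 2 (mod 7)
  r_1 = 44 (mod 49)
  r_2 = 142 (mod 343)
  r_3 = 1857 (mod 2401)
Final: r_3 = 1857, and one checks f(r_3) ≡ 0 mod 7^4.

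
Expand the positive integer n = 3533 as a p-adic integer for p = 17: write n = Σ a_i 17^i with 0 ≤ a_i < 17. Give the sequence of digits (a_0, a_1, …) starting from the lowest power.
(a_0, a_1, …) = (14, 3, 12)

Repeated division by 17 gives the digits low-to-high: 3533 = 14 + 3·17^1 + 12·17^2. Digit sequence: (14, 3, 12).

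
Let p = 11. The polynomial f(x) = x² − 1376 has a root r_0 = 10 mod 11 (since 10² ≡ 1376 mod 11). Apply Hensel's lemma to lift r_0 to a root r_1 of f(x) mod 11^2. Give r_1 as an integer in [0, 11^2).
r_1 = 98 (mod 121)

Hensel's recurrence: r_{i+1} = r_i − f(r_i)·(f′(r_i))^{-1} mod 11^{i+2}, with f′(x) = 2x. Iterate:
  r_0 = 10 (mod 11)
  r_1 = 98 (mod 121)
Final: r_1 = 98, and one checks f(r_1) ≡ 0 mod 11^2.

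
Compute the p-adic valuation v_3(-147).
v_3(-147) = 1

v_3(n) is the largest exponent k such that 3^k divides n. Factor out: -147 = -3^1 · 49. (Sign doesn't affect v_p.) So v_3(-147) = 1.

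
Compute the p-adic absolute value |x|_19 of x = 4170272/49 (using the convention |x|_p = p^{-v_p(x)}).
|4170272/49|_19 = 1/130321

Step 1 — compute v_19(x) by factoring powers of 19 out of the numerator and denominator: v_19(4170272/49) = 4. Step 2 — apply |x|_p = p^{-v_p(x)} = 19^{-4} = 1/130321.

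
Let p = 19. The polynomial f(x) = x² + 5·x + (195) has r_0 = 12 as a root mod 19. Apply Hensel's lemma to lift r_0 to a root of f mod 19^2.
r_1 = 297 (mod 361)

Hensel: r_{i+1} = r_i − f(r_i)·(f′(r_i))^{-1} mod 19^{i+2}, f′(x) = 2x + 5. Iterate:
  r_0 = 12 (mod 19)
  r_1 = 297 (mod 361)
Final: r = 297 satisfies f(r) ≡ 0 mod 19^2.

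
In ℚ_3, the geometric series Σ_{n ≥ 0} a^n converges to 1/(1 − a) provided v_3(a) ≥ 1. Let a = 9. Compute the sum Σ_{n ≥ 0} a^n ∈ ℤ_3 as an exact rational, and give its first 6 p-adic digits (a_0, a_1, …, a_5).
Σ a^n = 1/(1 − a) = -1/8;  first 6 digits = (1, 0, 1, 0, 1, 0)

v_3(a) = 2 ≥ 1, so the series converges in ℤ_3 to 1/(1 − a) = 1/(1 − 9) = -1/8. Expand this rational in ℤ_3: compute digits iteratively via d_i = x_i mod 3, x_{i+1} = (x_i − d_i)/3. The first 6 digits are (1, 0, 1, 0, 1, 0).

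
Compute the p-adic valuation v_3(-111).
v_3(-111) = 1

v_3(n) is the largest exponent k such that 3^k divides n. Factor out: -111 = -3^1 · 37. (Sign doesn't affect v_p.) So v_3(-111) = 1.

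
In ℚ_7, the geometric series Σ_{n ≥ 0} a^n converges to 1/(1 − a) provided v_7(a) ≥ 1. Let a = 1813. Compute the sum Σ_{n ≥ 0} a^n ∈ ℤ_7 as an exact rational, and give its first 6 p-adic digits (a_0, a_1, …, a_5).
Σ a^n = 1/(1 − a) = -1/1812;  first 6 digits = (1, 0, 2, 5, 4, 6)

v_7(a) = 2 ≥ 1, so the series converges in ℤ_7 to 1/(1 − a) = 1/(1 − 1813) = -1/1812. Expand this rational in ℤ_7: compute digits iteratively via d_i = x_i mod 7, x_{i+1} = (x_i − d_i)/7. The first 6 digits are (1, 0, 2, 5, 4, 6).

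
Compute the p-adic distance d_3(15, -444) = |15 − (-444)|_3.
d_3(15, -444) = 1/27

Step 1 — x − y = 15 − (-444) = 459. Step 2 — v_3(459) = 3 (factor: 459 = (3^3 · 17); the sign does not affect v_p). Step 3 — |x − y|_3 = 3^{-3} = 1/27.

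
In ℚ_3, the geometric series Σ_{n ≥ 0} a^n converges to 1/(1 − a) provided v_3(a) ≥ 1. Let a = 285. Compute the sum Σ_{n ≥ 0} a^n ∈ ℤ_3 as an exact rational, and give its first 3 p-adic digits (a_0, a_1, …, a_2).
Σ a^n = 1/(1 − a) = -1/284;  first 3 digits = (1, 2, 2)

v_3(a) = 1 ≥ 1, so the series converges in ℤ_3 to 1/(1 − a) = 1/(1 − 285) = -1/284. Expand this rational in ℤ_3: compute digits iteratively via d_i = x_i mod 3, x_{i+1} = (x_i − d_i)/3. The first 3 digits are (1, 2, 2).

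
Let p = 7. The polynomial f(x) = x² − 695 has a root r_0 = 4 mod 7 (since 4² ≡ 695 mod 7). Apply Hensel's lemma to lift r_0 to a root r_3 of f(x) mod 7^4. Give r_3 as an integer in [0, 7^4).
r_3 = 683 (mod 2401)

Hensel's recurrence: r_{i+1} = r_i − f(r_i)·(f′(r_i))^{-1} mod 7^{i+2}, with f′(x) = 2x. Iterate:
  r_0 = 4 (mod 7)
  r_1 = 46 (mod 49)
  r_2 = 340 (mod 343)
  r_3 = 683 (mod 2401)
Final: r_3 = 683, and one checks f(r_3) ≡ 0 mod 7^4.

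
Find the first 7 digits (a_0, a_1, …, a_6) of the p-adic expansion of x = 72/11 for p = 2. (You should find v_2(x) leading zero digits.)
(a_0, …, a_6) = (0, 0, 0, 1, 1, 0, 1)

v_2(72/11) = 3, so a_0 = ... = a_2 = 0. Factor out: x = 2^3 · u with u = 9/11 a unit in ℤ_2. Expand u iteratively via a_{v+i} = u_i mod 2, u_{i+1} = (u_i − a_{v+i})/2:
  u_0 = 9/11;  a_3 = 1;  u_1 = (u_0 − 1)/2 = -1/11
  u_1 = -1/11;  a_4 = 1;  u_2 = (u_1 − 1)/2 = -6/11
  u_2 = -6/11;  a_5 = 0;  u_3 = (u_2 − 0)/2 = -3/11
  u_3 = -3/11;  a_6 = 1;  u_4 = (u_3 − 1)/2 = -7/11
Digits: (0, 0, 0, 1, 1, 0, 1).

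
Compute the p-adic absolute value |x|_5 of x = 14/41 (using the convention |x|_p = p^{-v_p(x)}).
|14/41|_5 = 1

Step 1 — compute v_5(x) by factoring powers of 5 out of the numerator and denominator: v_5(14/41) = 0. Step 2 — apply |x|_p = p^{-v_p(x)} = 5^{0} = 1.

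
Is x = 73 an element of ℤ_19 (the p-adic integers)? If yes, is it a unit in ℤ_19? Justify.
x ∈ ℤ_19^× (unit); v_19(x) = 0

ℤ_19 = {x ∈ ℚ_19 : v_19(x) ≥ 0} and ℤ_19^× = {x ∈ ℤ_19 : v_19(x) = 0}. Here v_19(73) = v_19(num) − v_19(den) = 0; compare against these criteria.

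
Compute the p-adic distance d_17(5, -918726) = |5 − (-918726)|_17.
d_17(5, -918726) = 1/83521

Step 1 — x − y = 5 − (-918726) = 918731. Step 2 — v_17(918731) = 4 (factor: 918731 = (17^4 · 11); the sign does not affect v_p). Step 3 — |x − y|_17 = 17^{-4} = 1/83521.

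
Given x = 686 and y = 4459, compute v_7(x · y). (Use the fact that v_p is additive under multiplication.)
v_7(3058874) = 6

v_p(x) = 3 (factor: 686 = 7^3 · 2); v_p(y) = 3 (factor: 4459 = 7^3 · 13). Additivity: v_p(xy) = v_p(x) + v_p(y) = 3 + 3 = 6. (Direct check: xy = 3058874 = 7^6 · (26).)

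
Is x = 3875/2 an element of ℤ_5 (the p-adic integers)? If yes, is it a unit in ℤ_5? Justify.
x ∈ ℤ_5 but not a unit; v_5(x) = 3 > 0

ℤ_5 = {x ∈ ℚ_5 : v_5(x) ≥ 0} and ℤ_5^× = {x ∈ ℤ_5 : v_5(x) = 0}. Here v_5(3875/2) = v_5(num) − v_5(den) = 3; compare against these criteria.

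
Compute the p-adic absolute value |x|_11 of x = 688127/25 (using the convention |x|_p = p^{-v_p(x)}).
|688127/25|_11 = 1/14641

Step 1 — compute v_11(x) by factoring powers of 11 out of the numerator and denominator: v_11(688127/25) = 4. Step 2 — apply |x|_p = p^{-v_p(x)} = 11^{-4} = 1/14641.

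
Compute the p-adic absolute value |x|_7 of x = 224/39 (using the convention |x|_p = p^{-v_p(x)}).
|224/39|_7 = 1/7

Step 1 — compute v_7(x) by factoring powers of 7 out of the numerator and denominator: v_7(224/39) = 1. Step 2 — apply |x|_p = p^{-v_p(x)} = 7^{-1} = 1/7.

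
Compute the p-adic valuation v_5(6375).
v_5(6375) = 3

v_5(n) is the largest exponent k such that 5^k divides n. Factor out: 6375 = 5^3 · 51. (Sign doesn't affect v_p.) So v_5(6375) = 3.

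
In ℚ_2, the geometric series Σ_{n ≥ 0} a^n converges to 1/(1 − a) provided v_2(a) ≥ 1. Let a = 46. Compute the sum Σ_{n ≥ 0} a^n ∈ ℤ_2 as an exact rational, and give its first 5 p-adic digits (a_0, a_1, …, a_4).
Σ a^n = 1/(1 − a) = -1/45;  first 5 digits = (1, 1, 0, 1, 1)

v_2(a) = 1 ≥ 1, so the series converges in ℤ_2 to 1/(1 − a) = 1/(1 − 46) = -1/45. Expand this rational in ℤ_2: compute digits iteratively via d_i = x_i mod 2, x_{i+1} = (x_i − d_i)/2. The first 5 digits are (1, 1, 0, 1, 1).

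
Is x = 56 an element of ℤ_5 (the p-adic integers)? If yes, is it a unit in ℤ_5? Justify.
x ∈ ℤ_5^× (unit); v_5(x) = 0

ℤ_5 = {x ∈ ℚ_5 : v_5(x) ≥ 0} and ℤ_5^× = {x ∈ ℤ_5 : v_5(x) = 0}. Here v_5(56) = v_5(num) − v_5(den) = 0; compare against these criteria.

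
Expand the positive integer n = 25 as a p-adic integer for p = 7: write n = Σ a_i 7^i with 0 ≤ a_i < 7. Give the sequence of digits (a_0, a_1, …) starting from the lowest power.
(a_0, a_1, …) = (4, 3)

Repeated division by 7 gives the digits low-to-high: 25 = 4 + 3·7^1. Digit sequence: (4, 3).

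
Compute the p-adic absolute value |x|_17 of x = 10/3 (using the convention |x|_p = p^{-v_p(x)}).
|10/3|_17 = 1

Step 1 — compute v_17(x) by factoring powers of 17 out of the numerator and denominator: v_17(10/3) = 0. Step 2 — apply |x|_p = p^{-v_p(x)} = 17^{0} = 1.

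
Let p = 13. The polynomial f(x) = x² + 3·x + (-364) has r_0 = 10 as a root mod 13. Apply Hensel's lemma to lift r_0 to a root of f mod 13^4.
r_3 = 18860 (mod 28561)

Hensel: r_{i+1} = r_i − f(r_i)·(f′(r_i))^{-1} mod 13^{i+2}, f′(x) = 2x + 3. Iterate:
  r_0 = 10 (mod 13)
  r_1 = 101 (mod 169)
  r_2 = 1284 (mod 2197)
  r_3 = 18860 (mod 28561)
Final: r = 18860 satisfies f(r) ≡ 0 mod 13^4.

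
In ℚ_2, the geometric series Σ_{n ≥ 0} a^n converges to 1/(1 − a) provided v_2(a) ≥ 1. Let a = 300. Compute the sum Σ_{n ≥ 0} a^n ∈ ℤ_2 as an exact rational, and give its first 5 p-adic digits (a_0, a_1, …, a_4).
Σ a^n = 1/(1 − a) = -1/299;  first 5 digits = (1, 0, 1, 1, 1)

v_2(a) = 2 ≥ 1, so the series converges in ℤ_2 to 1/(1 − a) = 1/(1 − 300) = -1/299. Expand this rational in ℤ_2: compute digits iteratively via d_i = x_i mod 2, x_{i+1} = (x_i − d_i)/2. The first 5 digits are (1, 0, 1, 1, 1).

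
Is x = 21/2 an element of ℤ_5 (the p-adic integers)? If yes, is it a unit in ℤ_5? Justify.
x ∈ ℤ_5^× (unit); v_5(x) = 0

ℤ_5 = {x ∈ ℚ_5 : v_5(x) ≥ 0} and ℤ_5^× = {x ∈ ℤ_5 : v_5(x) = 0}. Here v_5(21/2) = v_5(num) − v_5(den) = 0; compare against these criteria.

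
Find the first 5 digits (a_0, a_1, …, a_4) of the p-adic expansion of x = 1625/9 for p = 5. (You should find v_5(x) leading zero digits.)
(a_0, …, a_4) = (0, 0, 0, 2, 1)

v_5(1625/9) = 3, so a_0 = ... = a_2 = 0. Factor out: x = 5^3 · u with u = 13/9 a unit in ℤ_5. Expand u iteratively via a_{v+i} = u_i mod 5, u_{i+1} = (u_i − a_{v+i})/5:
  u_0 = 13/9;  a_3 = 2;  u_1 = (u_0 − 2)/5 = -1/9
  u_1 = -1/9;  a_4 = 1;  u_2 = (u_1 − 1)/5 = -2/9
Digits: (0, 0, 0, 2, 1).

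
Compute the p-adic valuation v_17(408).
v_17(408) = 1

v_17(n) is the largest exponent k such that 17^k divides n. Factor out: 408 = 17^1 · 24. (Sign doesn't affect v_p.) So v_17(408) = 1.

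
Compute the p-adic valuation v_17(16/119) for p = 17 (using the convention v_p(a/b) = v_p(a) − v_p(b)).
v_17(16/119) = -1

Factor powers of 17 from the numerator and denominator of the reduced fraction: 16 = 17^0 · 16 and 119 = 17^1 · 7. Apply v_p(a/b) = v_p(a) − v_p(b): v_17(16/119) = 0 − 1 = -1.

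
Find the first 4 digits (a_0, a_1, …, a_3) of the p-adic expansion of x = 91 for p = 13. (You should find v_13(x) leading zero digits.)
(a_0, …, a_3) = (0, 7, 0, 0)

v_13(91) = 1, so a_0 = ... = a_0 = 0. Factor out: x = 13^1 · u with u = 7 a unit in ℤ_13. Expand u iteratively via a_{v+i} = u_i mod 13, u_{i+1} = (u_i − a_{v+i})/13:
  u_0 = 7;  a_1 = 7;  u_1 = (u_0 − 7)/13 = 0
  u_1 = 0;  a_2 = 0;  u_2 = (u_1 − 0)/13 = 0
  u_2 = 0;  a_3 = 0;  u_3 = (u_2 − 0)/13 = 0
Digits: (0, 7, 0, 0).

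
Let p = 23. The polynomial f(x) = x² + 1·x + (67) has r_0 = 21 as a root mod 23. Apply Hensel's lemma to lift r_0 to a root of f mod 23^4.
r_3 = 65088 (mod 279841)

Hensel: r_{i+1} = r_i − f(r_i)·(f′(r_i))^{-1} mod 23^{i+2}, f′(x) = 2x + 1. Iterate:
  r_0 = 21 (mod 23)
  r_1 = 21 (mod 529)
  r_2 = 4253 (mod 12167)
  r_3 = 65088 (mod 279841)
Final: r = 65088 satisfies f(r) ≡ 0 mod 23^4.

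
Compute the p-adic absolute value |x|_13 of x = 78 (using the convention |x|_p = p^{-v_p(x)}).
|78|_13 = 1/13

Step 1 — compute v_13(x) by factoring powers of 13 out of the numerator and denominator: v_13(78) = 1. Step 2 — apply |x|_p = p^{-v_p(x)} = 13^{-1} = 1/13.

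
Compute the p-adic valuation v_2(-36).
v_2(-36) = 2

v_2(n) is the largest exponent k such that 2^k divides n. Factor out: -36 = -2^2 · 9. (Sign doesn't affect v_p.) So v_2(-36) = 2.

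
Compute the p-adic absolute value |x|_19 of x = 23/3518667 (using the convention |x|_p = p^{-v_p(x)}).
|23/3518667|_19 = 130321

Step 1 — compute v_19(x) by factoring powers of 19 out of the numerator and denominator: v_19(23/3518667) = -4. Step 2 — apply |x|_p = p^{-v_p(x)} = 19^{4} = 130321.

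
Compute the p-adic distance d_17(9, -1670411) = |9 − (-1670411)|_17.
d_17(9, -1670411) = 1/83521

Step 1 — x − y = 9 − (-1670411) = 1670420. Step 2 — v_17(1670420) = 4 (factor: 1670420 = (17^4 · 20); the sign does not affect v_p). Step 3 — |x − y|_17 = 17^{-4} = 1/83521.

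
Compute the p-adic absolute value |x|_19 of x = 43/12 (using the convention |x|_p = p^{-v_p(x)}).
|43/12|_19 = 1

Step 1 — compute v_19(x) by factoring powers of 19 out of the numerator and denominator: v_19(43/12) = 0. Step 2 — apply |x|_p = p^{-v_p(x)} = 19^{0} = 1.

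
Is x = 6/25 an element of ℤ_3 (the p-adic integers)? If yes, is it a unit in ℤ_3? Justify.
x ∈ ℤ_3 but not a unit; v_3(x) = 1 > 0

ℤ_3 = {x ∈ ℚ_3 : v_3(x) ≥ 0} and ℤ_3^× = {x ∈ ℤ_3 : v_3(x) = 0}. Here v_3(6/25) = v_3(num) − v_3(den) = 1; compare against these criteria.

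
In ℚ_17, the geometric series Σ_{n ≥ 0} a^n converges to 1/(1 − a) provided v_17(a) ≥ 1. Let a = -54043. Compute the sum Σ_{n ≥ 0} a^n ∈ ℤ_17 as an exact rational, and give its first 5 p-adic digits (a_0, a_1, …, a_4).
Σ a^n = 1/(1 − a) = 1/54044;  first 5 digits = (1, 0, 0, 6, 16)

v_17(a) = 3 ≥ 1, so the series converges in ℤ_17 to 1/(1 − a) = 1/(1 − (-54043)) = 1/54044. Expand this rational in ℤ_17: compute digits iteratively via d_i = x_i mod 17, x_{i+1} = (x_i − d_i)/17. The first 5 digits are (1, 0, 0, 6, 16).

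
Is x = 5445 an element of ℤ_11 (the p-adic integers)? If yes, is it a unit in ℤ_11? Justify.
x ∈ ℤ_11 but not a unit; v_11(x) = 2 > 0

ℤ_11 = {x ∈ ℚ_11 : v_11(x) ≥ 0} and ℤ_11^× = {x ∈ ℤ_11 : v_11(x) = 0}. Here v_11(5445) = v_11(num) − v_11(den) = 2; compare against these criteria.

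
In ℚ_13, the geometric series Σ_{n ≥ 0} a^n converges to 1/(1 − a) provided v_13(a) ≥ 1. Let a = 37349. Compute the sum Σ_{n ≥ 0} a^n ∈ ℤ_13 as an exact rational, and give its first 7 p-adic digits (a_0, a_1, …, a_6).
Σ a^n = 1/(1 − a) = -1/37348;  first 7 digits = (1, 0, 0, 4, 1, 0, 3)

v_13(a) = 3 ≥ 1, so the series converges in ℤ_13 to 1/(1 − a) = 1/(1 − 37349) = -1/37348. Expand this rational in ℤ_13: compute digits iteratively via d_i = x_i mod 13, x_{i+1} = (x_i − d_i)/13. The first 7 digits are (1, 0, 0, 4, 1, 0, 3).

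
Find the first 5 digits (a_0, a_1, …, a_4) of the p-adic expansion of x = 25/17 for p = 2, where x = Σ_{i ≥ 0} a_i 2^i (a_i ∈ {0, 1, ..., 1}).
(a_0, …, a_4) = (1, 0, 0, 1, 0)

v_2(25/17) = 0 (numerator and denominator both coprime to 2), so x ∈ ℤ_2^×. Compute digits iteratively via a_i = x_i mod 2, x_{i+1} = (x_i − a_i)/2, with x_0 = x:
  x_0 = 25/17;  a_0 = 1;  x_1 = (x_0 − 1)/2 = 4/17
  x_1 = 4/17;  a_1 = 0;  x_2 = (x_1 − 0)/2 = 2/17
  x_2 = 2/17;  a_2 = 0;  x_3 = (x_2 − 0)/2 = 1/17
  x_3 = 1/17;  a_3 = 1;  x_4 = (x_3 − 1)/2 = -8/17
  x_4 = -8/17;  a_4 = 0;  x_5 = (x_4 − 0)/2 = -4/17
Digits: (1, 0, 0, 1, 0).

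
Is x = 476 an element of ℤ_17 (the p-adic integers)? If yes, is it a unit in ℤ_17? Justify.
x ∈ ℤ_17 but not a unit; v_17(x) = 1 > 0

ℤ_17 = {x ∈ ℚ_17 : v_17(x) ≥ 0} and ℤ_17^× = {x ∈ ℤ_17 : v_17(x) = 0}. Here v_17(476) = v_17(num) − v_17(den) = 1; compare against these criteria.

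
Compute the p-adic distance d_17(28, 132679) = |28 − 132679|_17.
d_17(28, 132679) = 1/4913

Step 1 — x − y = 28 − 132679 = -132651. Step 2 — v_17(-132651) = 3 (factor: -132651 = −(17^3 · 27); the sign does not affect v_p). Step 3 — |x − y|_17 = 17^{-3} = 1/4913.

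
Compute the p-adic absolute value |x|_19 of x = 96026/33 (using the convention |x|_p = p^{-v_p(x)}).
|96026/33|_19 = 1/6859

Step 1 — compute v_19(x) by factoring powers of 19 out of the numerator and denominator: v_19(96026/33) = 3. Step 2 — apply |x|_p = p^{-v_p(x)} = 19^{-3} = 1/6859.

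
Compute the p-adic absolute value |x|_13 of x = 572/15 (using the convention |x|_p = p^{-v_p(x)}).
|572/15|_13 = 1/13

Step 1 — compute v_13(x) by factoring powers of 13 out of the numerator and denominator: v_13(572/15) = 1. Step 2 — apply |x|_p = p^{-v_p(x)} = 13^{-1} = 1/13.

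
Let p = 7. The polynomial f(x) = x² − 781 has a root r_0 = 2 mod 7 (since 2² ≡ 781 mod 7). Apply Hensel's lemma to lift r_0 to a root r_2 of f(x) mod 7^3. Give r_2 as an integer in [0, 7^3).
r_2 = 233 (mod 343)

Hensel's recurrence: r_{i+1} = r_i − f(r_i)·(f′(r_i))^{-1} mod 7^{i+2}, with f′(x) = 2x. Iterate:
  r_0 = 2 (mod 7)
  r_1 = 37 (mod 49)
  r_2 = 233 (mod 343)
Final: r_2 = 233, and one checks f(r_2) ≡ 0 mod 7^3.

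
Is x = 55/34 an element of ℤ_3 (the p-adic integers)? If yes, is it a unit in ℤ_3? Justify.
x ∈ ℤ_3^× (unit); v_3(x) = 0

ℤ_3 = {x ∈ ℚ_3 : v_3(x) ≥ 0} and ℤ_3^× = {x ∈ ℤ_3 : v_3(x) = 0}. Here v_3(55/34) = v_3(num) − v_3(den) = 0; compare against these criteria.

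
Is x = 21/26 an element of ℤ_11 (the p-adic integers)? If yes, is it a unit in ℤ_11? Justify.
x ∈ ℤ_11^× (unit); v_11(x) = 0

ℤ_11 = {x ∈ ℚ_11 : v_11(x) ≥ 0} and ℤ_11^× = {x ∈ ℤ_11 : v_11(x) = 0}. Here v_11(21/26) = v_11(num) − v_11(den) = 0; compare against these criteria.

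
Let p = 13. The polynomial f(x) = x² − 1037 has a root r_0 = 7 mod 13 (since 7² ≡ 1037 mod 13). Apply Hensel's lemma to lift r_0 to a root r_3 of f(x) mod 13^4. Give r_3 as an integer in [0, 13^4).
r_3 = 27021 (mod 28561)

Hensel's recurrence: r_{i+1} = r_i − f(r_i)·(f′(r_i))^{-1} mod 13^{i+2}, with f′(x) = 2x. Iterate:
  r_0 = 7 (mod 13)
  r_1 = 150 (mod 169)
  r_2 = 657 (mod 2197)
  r_3 = 27021 (mod 28561)
Final: r_3 = 27021, and one checks f(r_3) ≡ 0 mod 13^4.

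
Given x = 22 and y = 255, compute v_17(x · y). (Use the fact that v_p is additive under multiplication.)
v_17(5610) = 1

v_p(x) = 0 (factor: 22 = 17^0 · 22); v_p(y) = 1 (factor: 255 = 17^1 · 15). Additivity: v_p(xy) = v_p(x) + v_p(y) = 0 + 1 = 1. (Direct check: xy = 5610 = 17^1 · (330).)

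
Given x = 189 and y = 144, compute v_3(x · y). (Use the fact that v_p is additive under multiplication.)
v_3(27216) = 5

v_p(x) = 3 (factor: 189 = 3^3 · 7); v_p(y) = 2 (factor: 144 = 3^2 · 16). Additivity: v_p(xy) = v_p(x) + v_p(y) = 3 + 2 = 5. (Direct check: xy = 27216 = 3^5 · (112).)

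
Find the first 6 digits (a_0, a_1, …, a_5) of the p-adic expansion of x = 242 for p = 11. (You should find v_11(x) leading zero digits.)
(a_0, …, a_5) = (0, 0, 2, 0, 0, 0)

v_11(242) = 2, so a_0 = ... = a_1 = 0. Factor out: x = 11^2 · u with u = 2 a unit in ℤ_11. Expand u iteratively via a_{v+i} = u_i mod 11, u_{i+1} = (u_i − a_{v+i})/11:
  u_0 = 2;  a_2 = 2;  u_1 = (u_0 − 2)/11 = 0
  u_1 = 0;  a_3 = 0;  u_2 = (u_1 − 0)/11 = 0
  u_2 = 0;  a_4 = 0;  u_3 = (u_2 − 0)/11 = 0
  u_3 = 0;  a_5 = 0;  u_4 = (u_3 − 0)/11 = 0
Digits: (0, 0, 2, 0, 0, 0).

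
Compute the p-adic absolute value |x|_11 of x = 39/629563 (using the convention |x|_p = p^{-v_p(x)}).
|39/629563|_11 = 14641

Step 1 — compute v_11(x) by factoring powers of 11 out of the numerator and denominator: v_11(39/629563) = -4. Step 2 — apply |x|_p = p^{-v_p(x)} = 11^{4} = 14641.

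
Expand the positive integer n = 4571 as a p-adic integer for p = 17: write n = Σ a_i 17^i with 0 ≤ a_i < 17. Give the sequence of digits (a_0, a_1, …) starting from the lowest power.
(a_0, a_1, …) = (15, 13, 15)

Repeated division by 17 gives the digits low-to-high: 4571 = 15 + 13·17^1 + 15·17^2. Digit sequence: (15, 13, 15).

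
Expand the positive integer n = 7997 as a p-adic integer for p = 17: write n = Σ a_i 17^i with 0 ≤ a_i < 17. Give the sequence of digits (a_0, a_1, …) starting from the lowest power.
(a_0, a_1, …) = (7, 11, 10, 1)

Repeated division by 17 gives the digits low-to-high: 7997 = 7 + 11·17^1 + 10·17^2 + 1·17^3. Digit sequence: (7, 11, 10, 1).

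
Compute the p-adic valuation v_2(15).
v_2(15) = 0

v_2(n) is the largest exponent k such that 2^k divides n. Factor out: 15 = 2^0 · 15. (Sign doesn't affect v_p.) So v_2(15) = 0.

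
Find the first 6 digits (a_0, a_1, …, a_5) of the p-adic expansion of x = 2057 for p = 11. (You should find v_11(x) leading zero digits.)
(a_0, …, a_5) = (0, 0, 6, 1, 0, 0)

v_11(2057) = 2, so a_0 = ... = a_1 = 0. Factor out: x = 11^2 · u with u = 17 a unit in ℤ_11. Expand u iteratively via a_{v+i} = u_i mod 11, u_{i+1} = (u_i − a_{v+i})/11:
  u_0 = 17;  a_2 = 6;  u_1 = (u_0 − 6)/11 = 1
  u_1 = 1;  a_3 = 1;  u_2 = (u_1 − 1)/11 = 0
  u_2 = 0;  a_4 = 0;  u_3 = (u_2 − 0)/11 = 0
  u_3 = 0;  a_5 = 0;  u_4 = (u_3 − 0)/11 = 0
Digits: (0, 0, 6, 1, 0, 0).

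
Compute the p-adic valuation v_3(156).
v_3(156) = 1

v_3(n) is the largest exponent k such that 3^k divides n. Factor out: 156 = 3^1 · 52. (Sign doesn't affect v_p.) So v_3(156) = 1.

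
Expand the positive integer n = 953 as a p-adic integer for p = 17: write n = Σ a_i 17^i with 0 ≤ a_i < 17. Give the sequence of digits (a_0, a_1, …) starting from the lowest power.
(a_0, a_1, …) = (1, 5, 3)

Repeated division by 17 gives the digits low-to-high: 953 = 1 + 5·17^1 + 3·17^2. Digit sequence: (1, 5, 3).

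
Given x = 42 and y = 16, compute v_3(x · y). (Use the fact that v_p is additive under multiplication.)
v_3(672) = 1

v_p(x) = 1 (factor: 42 = 3^1 · 14); v_p(y) = 0 (factor: 16 = 3^0 · 16). Additivity: v_p(xy) = v_p(x) + v_p(y) = 1 + 0 = 1. (Direct check: xy = 672 = 3^1 · (224).)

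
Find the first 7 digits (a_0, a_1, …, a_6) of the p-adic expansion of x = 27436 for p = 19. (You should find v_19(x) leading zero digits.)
(a_0, …, a_6) = (0, 0, 0, 4, 0, 0, 0)

v_19(27436) = 3, so a_0 = ... = a_2 = 0. Factor out: x = 19^3 · u with u = 4 a unit in ℤ_19. Expand u iteratively via a_{v+i} = u_i mod 19, u_{i+1} = (u_i − a_{v+i})/19:
  u_0 = 4;  a_3 = 4;  u_1 = (u_0 − 4)/19 = 0
  u_1 = 0;  a_4 = 0;  u_2 = (u_1 − 0)/19 = 0
  u_2 = 0;  a_5 = 0;  u_3 = (u_2 − 0)/19 = 0
  u_3 = 0;  a_6 = 0;  u_4 = (u_3 − 0)/19 = 0
Digits: (0, 0, 0, 4, 0, 0, 0).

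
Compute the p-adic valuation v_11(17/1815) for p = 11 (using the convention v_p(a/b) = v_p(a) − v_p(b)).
v_11(17/1815) = -2

Factor powers of 11 from the numerator and denominator of the reduced fraction: 17 = 11^0 · 17 and 1815 = 11^2 · 15. Apply v_p(a/b) = v_p(a) − v_p(b): v_11(17/1815) = 0 − 2 = -2.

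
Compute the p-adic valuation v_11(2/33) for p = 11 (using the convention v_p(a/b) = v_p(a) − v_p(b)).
v_11(2/33) = -1

Factor powers of 11 from the numerator and denominator of the reduced fraction: 2 = 11^0 · 2 and 33 = 11^1 · 3. Apply v_p(a/b) = v_p(a) − v_p(b): v_11(2/33) = 0 − 1 = -1.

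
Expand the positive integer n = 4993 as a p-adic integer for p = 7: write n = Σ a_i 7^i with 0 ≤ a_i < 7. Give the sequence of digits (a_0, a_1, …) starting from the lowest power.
(a_0, a_1, …) = (2, 6, 3, 0, 2)

Repeated division by 7 gives the digits low-to-high: 4993 = 2 + 6·7^1 + 3·7^2 + 2·7^4. Digit sequence: (2, 6, 3, 0, 2).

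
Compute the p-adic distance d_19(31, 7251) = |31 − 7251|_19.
d_19(31, 7251) = 1/361

Step 1 — x − y = 31 − 7251 = -7220. Step 2 — v_19(-7220) = 2 (factor: -7220 = −(19^2 · 20); the sign does not affect v_p). Step 3 — |x − y|_19 = 19^{-2} = 1/361.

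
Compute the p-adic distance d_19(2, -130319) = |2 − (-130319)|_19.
d_19(2, -130319) = 1/130321

Step 1 — x − y = 2 − (-130319) = 130321. Step 2 — v_19(130321) = 4 (factor: 130321 = (19^4 · 1); the sign does not affect v_p). Step 3 — |x − y|_19 = 19^{-4} = 1/130321.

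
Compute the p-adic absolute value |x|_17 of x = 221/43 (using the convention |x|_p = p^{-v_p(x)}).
|221/43|_17 = 1/17

Step 1 — compute v_17(x) by factoring powers of 17 out of the numerator and denominator: v_17(221/43) = 1. Step 2 — apply |x|_p = p^{-v_p(x)} = 17^{-1} = 1/17.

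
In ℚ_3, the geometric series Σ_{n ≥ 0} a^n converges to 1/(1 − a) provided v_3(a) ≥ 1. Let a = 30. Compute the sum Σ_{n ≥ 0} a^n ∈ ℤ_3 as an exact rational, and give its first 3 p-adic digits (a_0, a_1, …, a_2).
Σ a^n = 1/(1 − a) = -1/29;  first 3 digits = (1, 1, 1)

v_3(a) = 1 ≥ 1, so the series converges in ℤ_3 to 1/(1 − a) = 1/(1 − 30) = -1/29. Expand this rational in ℤ_3: compute digits iteratively via d_i = x_i mod 3, x_{i+1} = (x_i − d_i)/3. The first 3 digits are (1, 1, 1).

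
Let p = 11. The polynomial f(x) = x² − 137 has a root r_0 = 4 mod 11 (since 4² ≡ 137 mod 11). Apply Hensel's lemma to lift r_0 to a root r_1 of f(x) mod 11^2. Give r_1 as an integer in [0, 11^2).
r_1 = 4 (mod 121)

Hensel's recurrence: r_{i+1} = r_i − f(r_i)·(f′(r_i))^{-1} mod 11^{i+2}, with f′(x) = 2x. Iterate:
  r_0 = 4 (mod 11)
  r_1 = 4 (mod 121)
Final: r_1 = 4, and one checks f(r_1) ≡ 0 mod 11^2.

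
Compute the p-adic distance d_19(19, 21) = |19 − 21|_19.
d_19(19, 21) = 1

Step 1 — x − y = 19 − 21 = -2. Step 2 — v_19(-2) = 0 (factor: -2 = −(19^0 · 2); the sign does not affect v_p). Step 3 — |x − y|_19 = 19^{0} = 1.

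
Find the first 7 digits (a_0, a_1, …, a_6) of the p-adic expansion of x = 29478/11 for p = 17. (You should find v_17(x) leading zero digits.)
(a_0, …, a_6) = (0, 0, 0, 16, 13, 10, 4)

v_17(29478/11) = 3, so a_0 = ... = a_2 = 0. Factor out: x = 17^3 · u with u = 6/11 a unit in ℤ_17. Expand u iteratively via a_{v+i} = u_i mod 17, u_{i+1} = (u_i − a_{v+i})/17:
  u_0 = 6/11;  a_3 = 16;  u_1 = (u_0 − 16)/17 = -10/11
  u_1 = -10/11;  a_4 = 13;  u_2 = (u_1 − 13)/17 = -9/11
  u_2 = -9/11;  a_5 = 10;  u_3 = (u_2 − 10)/17 = -7/11
  u_3 = -7/11;  a_6 = 4;  u_4 = (u_3 − 4)/17 = -3/11
Digits: (0, 0, 0, 16, 13, 10, 4).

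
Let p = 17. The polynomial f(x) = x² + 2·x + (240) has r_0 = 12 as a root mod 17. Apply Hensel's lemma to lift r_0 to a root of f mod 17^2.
r_1 = 63 (mod 289)

Hensel: r_{i+1} = r_i − f(r_i)·(f′(r_i))^{-1} mod 17^{i+2}, f′(x) = 2x + 2. Iterate:
  r_0 = 12 (mod 17)
  r_1 = 63 (mod 289)
Final: r = 63 satisfies f(r) ≡ 0 mod 17^2.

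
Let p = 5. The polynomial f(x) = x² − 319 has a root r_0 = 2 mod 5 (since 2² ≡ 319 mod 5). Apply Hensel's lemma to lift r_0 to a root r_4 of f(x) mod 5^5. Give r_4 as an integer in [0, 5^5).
r_4 = 1087 (mod 3125)

Hensel's recurrence: r_{i+1} = r_i − f(r_i)·(f′(r_i))^{-1} mod 5^{i+2}, with f′(x) = 2x. Iterate:
  r_0 = 2 (mod 5)
  r_1 = 12 (mod 25)
  r_2 = 87 (mod 125)
  r_3 = 462 (mod 625)
  r_4 = 1087 (mod 3125)
Final: r_4 = 1087, and one checks f(r_4) ≡ 0 mod 5^5.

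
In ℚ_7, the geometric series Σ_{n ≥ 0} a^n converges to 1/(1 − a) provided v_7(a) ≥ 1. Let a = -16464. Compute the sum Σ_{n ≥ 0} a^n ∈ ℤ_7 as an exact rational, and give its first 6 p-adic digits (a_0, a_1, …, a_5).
Σ a^n = 1/(1 − a) = 1/16465;  first 6 digits = (1, 0, 0, 1, 0, 6)

v_7(a) = 3 ≥ 1, so the series converges in ℤ_7 to 1/(1 − a) = 1/(1 − (-16464)) = 1/16465. Expand this rational in ℤ_7: compute digits iteratively via d_i = x_i mod 7, x_{i+1} = (x_i − d_i)/7. The first 6 digits are (1, 0, 0, 1, 0, 6).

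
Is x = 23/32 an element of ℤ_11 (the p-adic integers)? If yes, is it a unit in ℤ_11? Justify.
x ∈ ℤ_11^× (unit); v_11(x) = 0

ℤ_11 = {x ∈ ℚ_11 : v_11(x) ≥ 0} and ℤ_11^× = {x ∈ ℤ_11 : v_11(x) = 0}. Here v_11(23/32) = v_11(num) − v_11(den) = 0; compare against these criteria.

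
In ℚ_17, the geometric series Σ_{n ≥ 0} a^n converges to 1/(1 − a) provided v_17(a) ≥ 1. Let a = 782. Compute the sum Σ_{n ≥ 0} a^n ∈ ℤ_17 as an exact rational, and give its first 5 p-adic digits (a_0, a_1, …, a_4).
Σ a^n = 1/(1 − a) = -1/781;  first 5 digits = (1, 12, 10, 16, 16)

v_17(a) = 1 ≥ 1, so the series converges in ℤ_17 to 1/(1 − a) = 1/(1 − 782) = -1/781. Expand this rational in ℤ_17: compute digits iteratively via d_i = x_i mod 17, x_{i+1} = (x_i − d_i)/17. The first 5 digits are (1, 12, 10, 16, 16).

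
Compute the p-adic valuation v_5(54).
v_5(54) = 0

v_5(n) is the largest exponent k such that 5^k divides n. Factor out: 54 = 5^0 · 54. (Sign doesn't affect v_p.) So v_5(54) = 0.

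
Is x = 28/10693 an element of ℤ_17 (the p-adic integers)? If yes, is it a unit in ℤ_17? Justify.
x ∉ ℤ_17 (v_17(x) = -2 < 0)

ℤ_17 = {x ∈ ℚ_17 : v_17(x) ≥ 0} and ℤ_17^× = {x ∈ ℤ_17 : v_17(x) = 0}. Here v_17(28/10693) = v_17(num) − v_17(den) = -2; compare against these criteria.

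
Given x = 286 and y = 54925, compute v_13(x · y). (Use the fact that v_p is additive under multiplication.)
v_13(15708550) = 4

v_p(x) = 1 (factor: 286 = 13^1 · 22); v_p(y) = 3 (factor: 54925 = 13^3 · 25). Additivity: v_p(xy) = v_p(x) + v_p(y) = 1 + 3 = 4. (Direct check: xy = 15708550 = 13^4 · (550).)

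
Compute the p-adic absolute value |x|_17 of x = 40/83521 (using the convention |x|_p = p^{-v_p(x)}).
|40/83521|_17 = 83521

Step 1 — compute v_17(x) by factoring powers of 17 out of the numerator and denominator: v_17(40/83521) = -4. Step 2 — apply |x|_p = p^{-v_p(x)} = 17^{4} = 83521.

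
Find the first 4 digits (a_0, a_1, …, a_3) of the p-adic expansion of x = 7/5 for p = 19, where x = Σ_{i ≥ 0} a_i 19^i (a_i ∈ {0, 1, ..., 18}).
(a_0, …, a_3) = (9, 11, 7, 11)

v_19(7/5) = 0 (numerator and denominator both coprime to 19), so x ∈ ℤ_19^×. Compute digits iteratively via a_i = x_i mod 19, x_{i+1} = (x_i − a_i)/19, with x_0 = x:
  x_0 = 7/5;  a_0 = 9;  x_1 = (x_0 − 9)/19 = -2/5
  x_1 = -2/5;  a_1 = 11;  x_2 = (x_1 − 11)/19 = -3/5
  x_2 = -3/5;  a_2 = 7;  x_3 = (x_2 − 7)/19 = -2/5
  x_3 = -2/5;  a_3 = 11;  x_4 = (x_3 − 11)/19 = -3/5
Digits: (9, 11, 7, 11).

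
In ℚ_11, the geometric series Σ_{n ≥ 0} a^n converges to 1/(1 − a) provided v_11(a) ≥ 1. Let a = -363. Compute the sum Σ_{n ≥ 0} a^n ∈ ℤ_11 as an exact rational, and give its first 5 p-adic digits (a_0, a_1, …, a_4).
Σ a^n = 1/(1 − a) = 1/364;  first 5 digits = (1, 0, 8, 10, 8)

v_11(a) = 2 ≥ 1, so the series converges in ℤ_11 to 1/(1 − a) = 1/(1 − (-363)) = 1/364. Expand this rational in ℤ_11: compute digits iteratively via d_i = x_i mod 11, x_{i+1} = (x_i − d_i)/11. The first 5 digits are (1, 0, 8, 10, 8).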